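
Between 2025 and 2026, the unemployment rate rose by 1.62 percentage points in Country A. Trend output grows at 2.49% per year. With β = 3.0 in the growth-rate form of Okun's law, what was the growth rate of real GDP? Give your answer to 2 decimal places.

-2.37%

Growth-rate Okun's law: g_Y = g_Y* - β × Δu.
g_Y = 2.49 - 3.0 × (1.62) = 2.49 - 4.86 = -2.37%, i.e. -2.37% to 2 d.p.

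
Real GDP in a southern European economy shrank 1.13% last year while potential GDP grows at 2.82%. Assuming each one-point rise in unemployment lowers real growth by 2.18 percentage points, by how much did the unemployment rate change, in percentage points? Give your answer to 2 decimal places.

1.81 percentage points

Growth-rate Okun's law: g_Y = g_Y* - β × Δu, so Δu = (g_Y* - g_Y)/β.
Δu = (2.82 + 1.13)/2.18 = 3.95/2.18 = 1.81 percentage points.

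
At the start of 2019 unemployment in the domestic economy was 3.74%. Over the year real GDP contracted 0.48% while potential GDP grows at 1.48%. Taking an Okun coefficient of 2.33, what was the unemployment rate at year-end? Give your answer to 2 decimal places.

Growth-rate Okun's law: g_Y = g_Y* - β × Δu, so Δu = (g_Y* - g_Y)/β.
Δu = (1.48 + 0.48)/2.33 = 1.96/2.33 = 0.84 percentage points.
Year-end unemployment = 3.74 + 0.84 = 4.58%.

4.58%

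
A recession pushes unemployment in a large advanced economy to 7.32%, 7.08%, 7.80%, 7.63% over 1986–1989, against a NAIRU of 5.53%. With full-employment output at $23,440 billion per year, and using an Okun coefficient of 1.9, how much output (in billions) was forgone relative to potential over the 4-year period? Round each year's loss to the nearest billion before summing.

Year 1986: gap = -1.9 × (7.32 - 5.53) = -3.401%, loss ≈ 23440 × 3.401/100 ≈ 797.
Year 1987: gap = -1.9 × (7.08 - 5.53) = -2.945%, loss ≈ 23440 × 2.945/100 ≈ 690.
Year 1988: gap = -1.9 × (7.8 - 5.53) = -4.313%, loss ≈ 23440 × 4.313/100 ≈ 1011.
Year 1989: gap = -1.9 × (7.63 - 5.53) = -3.99%, loss ≈ 23440 × 3.99/100 ≈ 935.
Total lost output = 797 + 690 + 1011 + 935 = 3433 billion.

$3,433 billion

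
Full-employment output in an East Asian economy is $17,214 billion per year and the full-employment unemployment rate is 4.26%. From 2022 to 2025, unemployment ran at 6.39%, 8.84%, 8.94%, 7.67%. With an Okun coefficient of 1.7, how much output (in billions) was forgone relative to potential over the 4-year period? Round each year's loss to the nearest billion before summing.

$4,331 billion

Year 2022: gap = -1.7 × (6.39 - 4.26) = -3.621%, loss ≈ 17214 × 3.621/100 ≈ 623.
Year 2023: gap = -1.7 × (8.84 - 4.26) = -7.786%, loss ≈ 17214 × 7.786/100 ≈ 1340.
Year 2024: gap = -1.7 × (8.94 - 4.26) = -7.956%, loss ≈ 17214 × 7.956/100 ≈ 1370.
Year 2025: gap = -1.7 × (7.67 - 4.26) = -5.797%, loss ≈ 17214 × 5.797/100 ≈ 998.
Total lost output = 623 + 1340 + 1370 + 998 = 4331 billion.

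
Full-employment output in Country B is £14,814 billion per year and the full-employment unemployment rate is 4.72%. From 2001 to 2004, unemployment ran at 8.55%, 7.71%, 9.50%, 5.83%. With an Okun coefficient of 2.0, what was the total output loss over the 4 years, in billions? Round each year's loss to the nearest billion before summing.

Year 2001: gap = -2.0 × (8.55 - 4.72) = -7.66%, loss ≈ 14814 × 7.66/100 ≈ 1135.
Year 2002: gap = -2.0 × (7.71 - 4.72) = -5.98%, loss ≈ 14814 × 5.98/100 ≈ 886.
Year 2003: gap = -2.0 × (9.5 - 4.72) = -9.56%, loss ≈ 14814 × 9.56/100 ≈ 1416.
Year 2004: gap = -2.0 × (5.83 - 4.72) = -2.22%, loss ≈ 14814 × 2.22/100 ≈ 329.
Total lost output = 1135 + 886 + 1416 + 329 = 3766 billion.

£3,766 billion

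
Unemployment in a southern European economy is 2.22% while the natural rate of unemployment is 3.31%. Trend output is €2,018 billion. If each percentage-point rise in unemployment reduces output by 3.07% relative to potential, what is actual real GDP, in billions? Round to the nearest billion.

Unemployment gap = 2.22 - 3.31 = -1.09 points, so the output gap is -3.07 × (-1.09) = 3.3463%.
Actual GDP = 2018 × (1 + 3.3463/100) = 2018 × 1.033463 ≈ 2086 billion.

€2,086 billion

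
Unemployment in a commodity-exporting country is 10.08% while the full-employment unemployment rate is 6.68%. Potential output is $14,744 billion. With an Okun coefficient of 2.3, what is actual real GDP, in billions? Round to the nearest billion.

$13,591 billion

Unemployment gap = 10.08 - 6.68 = 3.4 points, so the output gap is -2.3 × 3.4 = -7.82%.
Actual GDP = 14744 × (1 - 7.82/100) = 14744 × 0.9218 ≈ 13591 billion.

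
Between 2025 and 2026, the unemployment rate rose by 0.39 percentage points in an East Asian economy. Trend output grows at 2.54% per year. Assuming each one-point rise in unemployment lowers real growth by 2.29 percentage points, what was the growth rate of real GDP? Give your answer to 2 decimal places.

1.65%

Growth-rate Okun's law: g_Y = g_Y* - β × Δu.
g_Y = 2.54 - 2.29 × (0.39) = 2.54 - 0.8931 = 1.6469%, i.e. 1.65% to 2 d.p.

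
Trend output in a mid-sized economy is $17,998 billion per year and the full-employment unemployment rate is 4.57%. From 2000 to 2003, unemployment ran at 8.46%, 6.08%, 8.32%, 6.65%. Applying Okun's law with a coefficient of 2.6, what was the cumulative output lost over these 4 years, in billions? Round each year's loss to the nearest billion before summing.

$5,255 billion

Year 2000: gap = -2.6 × (8.46 - 4.57) = -10.114%, loss ≈ 17998 × 10.114/100 ≈ 1820.
Year 2001: gap = -2.6 × (6.08 - 4.57) = -3.926%, loss ≈ 17998 × 3.926/100 ≈ 707.
Year 2002: gap = -2.6 × (8.32 - 4.57) = -9.75%, loss ≈ 17998 × 9.75/100 ≈ 1755.
Year 2003: gap = -2.6 × (6.65 - 4.57) = -5.408%, loss ≈ 17998 × 5.408/100 ≈ 973.
Total lost output = 1820 + 707 + 1755 + 973 = 5255 billion.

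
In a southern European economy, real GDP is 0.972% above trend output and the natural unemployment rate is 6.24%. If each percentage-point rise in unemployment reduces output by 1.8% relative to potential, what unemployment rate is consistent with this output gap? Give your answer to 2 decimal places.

5.70%

From Okun's law, u - u* = -(output gap)/β = -(0.972)/1.8 = -0.54 points.
So u = 6.24 - 0.54 = 5.70%.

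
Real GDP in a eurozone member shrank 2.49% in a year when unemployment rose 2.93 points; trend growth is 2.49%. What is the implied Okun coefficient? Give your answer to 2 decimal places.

Growth form: g_Y = g_Y* - β × Δu, so β = (g_Y* - g_Y)/Δu.
β = (2.49 + 2.49)/2.93 = 4.98/2.93 = 1.70.

β ≈ 1.70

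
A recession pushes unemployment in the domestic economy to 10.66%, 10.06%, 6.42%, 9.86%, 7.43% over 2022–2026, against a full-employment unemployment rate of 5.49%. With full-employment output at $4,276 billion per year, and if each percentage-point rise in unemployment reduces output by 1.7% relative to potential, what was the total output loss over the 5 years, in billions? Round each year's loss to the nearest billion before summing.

$1,235 billion

Year 2022: gap = -1.7 × (10.66 - 5.49) = -8.789%, loss ≈ 4276 × 8.789/100 ≈ 376.
Year 2023: gap = -1.7 × (10.06 - 5.49) = -7.769%, loss ≈ 4276 × 7.769/100 ≈ 332.
Year 2024: gap = -1.7 × (6.42 - 5.49) = -1.581%, loss ≈ 4276 × 1.581/100 ≈ 68.
Year 2025: gap = -1.7 × (9.86 - 5.49) = -7.429%, loss ≈ 4276 × 7.429/100 ≈ 318.
Year 2026: gap = -1.7 × (7.43 - 5.49) = -3.298%, loss ≈ 4276 × 3.298/100 ≈ 141.
Total lost output = 376 + 332 + 68 + 318 + 141 = 1235 billion.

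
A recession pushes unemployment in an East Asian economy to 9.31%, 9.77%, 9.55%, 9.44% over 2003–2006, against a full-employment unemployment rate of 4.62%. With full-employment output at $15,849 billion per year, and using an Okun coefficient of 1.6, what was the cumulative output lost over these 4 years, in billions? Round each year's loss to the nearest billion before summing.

$4,967 billion

Year 2003: gap = -1.6 × (9.31 - 4.62) = -7.504%, loss ≈ 15849 × 7.504/100 ≈ 1189.
Year 2004: gap = -1.6 × (9.77 - 4.62) = -8.24%, loss ≈ 15849 × 8.24/100 ≈ 1306.
Year 2005: gap = -1.6 × (9.55 - 4.62) = -7.888%, loss ≈ 15849 × 7.888/100 ≈ 1250.
Year 2006: gap = -1.6 × (9.44 - 4.62) = -7.712%, loss ≈ 15849 × 7.712/100 ≈ 1222.
Total lost output = 1189 + 1306 + 1250 + 1222 = 4967 billion.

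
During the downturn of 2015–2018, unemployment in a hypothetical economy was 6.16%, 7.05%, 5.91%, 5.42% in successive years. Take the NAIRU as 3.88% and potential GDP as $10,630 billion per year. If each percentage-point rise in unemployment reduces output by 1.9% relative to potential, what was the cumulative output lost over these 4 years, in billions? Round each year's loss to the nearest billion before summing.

Year 2015: gap = -1.9 × (6.16 - 3.88) = -4.332%, loss ≈ 10630 × 4.332/100 ≈ 460.
Year 2016: gap = -1.9 × (7.05 - 3.88) = -6.023%, loss ≈ 10630 × 6.023/100 ≈ 640.
Year 2017: gap = -1.9 × (5.91 - 3.88) = -3.857%, loss ≈ 10630 × 3.857/100 ≈ 410.
Year 2018: gap = -1.9 × (5.42 - 3.88) = -2.926%, loss ≈ 10630 × 2.926/100 ≈ 311.
Total lost output = 460 + 640 + 410 + 311 = 1821 billion.

$1,821 billion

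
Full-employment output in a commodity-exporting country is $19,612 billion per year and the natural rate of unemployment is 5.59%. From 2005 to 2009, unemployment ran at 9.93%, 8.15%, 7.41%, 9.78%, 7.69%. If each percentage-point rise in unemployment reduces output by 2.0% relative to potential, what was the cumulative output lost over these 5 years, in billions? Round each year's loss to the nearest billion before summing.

$5,887 billion

Year 2005: gap = -2.0 × (9.93 - 5.59) = -8.68%, loss ≈ 19612 × 8.68/100 ≈ 1702.
Year 2006: gap = -2.0 × (8.15 - 5.59) = -5.12%, loss ≈ 19612 × 5.12/100 ≈ 1004.
Year 2007: gap = -2.0 × (7.41 - 5.59) = -3.64%, loss ≈ 19612 × 3.64/100 ≈ 714.
Year 2008: gap = -2.0 × (9.78 - 5.59) = -8.38%, loss ≈ 19612 × 8.38/100 ≈ 1643.
Year 2009: gap = -2.0 × (7.69 - 5.59) = -4.2%, loss ≈ 19612 × 4.2/100 ≈ 824.
Total lost output = 1702 + 1004 + 714 + 1643 + 824 = 5887 billion.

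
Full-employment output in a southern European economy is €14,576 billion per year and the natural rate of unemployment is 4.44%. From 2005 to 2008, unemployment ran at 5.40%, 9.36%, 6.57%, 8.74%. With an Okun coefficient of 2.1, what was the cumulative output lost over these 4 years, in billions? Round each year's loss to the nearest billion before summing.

€3,768 billion

Year 2005: gap = -2.1 × (5.4 - 4.44) = -2.016%, loss ≈ 14576 × 2.016/100 ≈ 294.
Year 2006: gap = -2.1 × (9.36 - 4.44) = -10.332%, loss ≈ 14576 × 10.332/100 ≈ 1506.
Year 2007: gap = -2.1 × (6.57 - 4.44) = -4.473%, loss ≈ 14576 × 4.473/100 ≈ 652.
Year 2008: gap = -2.1 × (8.74 - 4.44) = -9.03%, loss ≈ 14576 × 9.03/100 ≈ 1316.
Total lost output = 294 + 1506 + 652 + 1316 = 3768 billion.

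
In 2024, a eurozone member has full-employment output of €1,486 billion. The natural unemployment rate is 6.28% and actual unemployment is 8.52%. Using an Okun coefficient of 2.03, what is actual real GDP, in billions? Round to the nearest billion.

Unemployment gap = 8.52 - 6.28 = 2.24 points, so the output gap is -2.03 × 2.24 = -4.5472%.
Actual GDP = 1486 × (1 - 4.5472/100) = 1486 × 0.954528 ≈ 1418 billion.

€1,418 billion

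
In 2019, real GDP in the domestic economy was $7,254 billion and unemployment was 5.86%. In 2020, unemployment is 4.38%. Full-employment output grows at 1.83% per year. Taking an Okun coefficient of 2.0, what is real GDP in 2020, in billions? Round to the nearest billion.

Δu = 4.38 - 5.86 = -1.48 points.
Okun's law (growth form): g_Y = g_Y* - β × Δu = 1.83 - 2.0 × (-1.48) = 1.83 + 2.96 = 4.79%.
Real GDP in the next year = 7254 × (1 + 4.79/100) = 7254 × 1.0479 ≈ 7601 billion.

$7,601 billion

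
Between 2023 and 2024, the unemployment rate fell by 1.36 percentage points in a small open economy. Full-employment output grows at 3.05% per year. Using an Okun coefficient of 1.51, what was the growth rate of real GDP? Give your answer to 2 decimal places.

5.10%

Growth-rate Okun's law: g_Y = g_Y* - β × Δu.
g_Y = 3.05 - 1.51 × (-1.36) = 3.05 + 2.0536 = 5.1036%, i.e. 5.10% to 2 d.p.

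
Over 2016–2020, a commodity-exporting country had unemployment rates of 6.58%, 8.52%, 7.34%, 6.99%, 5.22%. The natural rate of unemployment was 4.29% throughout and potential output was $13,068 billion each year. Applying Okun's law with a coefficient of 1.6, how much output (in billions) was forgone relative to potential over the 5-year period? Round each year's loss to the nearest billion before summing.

Year 2016: gap = -1.6 × (6.58 - 4.29) = -3.664%, loss ≈ 13068 × 3.664/100 ≈ 479.
Year 2017: gap = -1.6 × (8.52 - 4.29) = -6.768%, loss ≈ 13068 × 6.768/100 ≈ 884.
Year 2018: gap = -1.6 × (7.34 - 4.29) = -4.88%, loss ≈ 13068 × 4.88/100 ≈ 638.
Year 2019: gap = -1.6 × (6.99 - 4.29) = -4.32%, loss ≈ 13068 × 4.32/100 ≈ 565.
Year 2020: gap = -1.6 × (5.22 - 4.29) = -1.488%, loss ≈ 13068 × 1.488/100 ≈ 194.
Total lost output = 479 + 884 + 638 + 565 + 194 = 2760 billion.

$2,760 billion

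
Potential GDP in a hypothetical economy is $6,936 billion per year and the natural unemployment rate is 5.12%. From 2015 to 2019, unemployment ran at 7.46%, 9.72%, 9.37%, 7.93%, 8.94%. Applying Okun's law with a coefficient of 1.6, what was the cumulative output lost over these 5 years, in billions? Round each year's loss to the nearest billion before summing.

Year 2015: gap = -1.6 × (7.46 - 5.12) = -3.744%, loss ≈ 6936 × 3.744/100 ≈ 260.
Year 2016: gap = -1.6 × (9.72 - 5.12) = -7.36%, loss ≈ 6936 × 7.36/100 ≈ 510.
Year 2017: gap = -1.6 × (9.37 - 5.12) = -6.8%, loss ≈ 6936 × 6.8/100 ≈ 472.
Year 2018: gap = -1.6 × (7.93 - 5.12) = -4.496%, loss ≈ 6936 × 4.496/100 ≈ 312.
Year 2019: gap = -1.6 × (8.94 - 5.12) = -6.112%, loss ≈ 6936 × 6.112/100 ≈ 424.
Total lost output = 260 + 510 + 472 + 312 + 424 = 1978 billion.

$1,978 billion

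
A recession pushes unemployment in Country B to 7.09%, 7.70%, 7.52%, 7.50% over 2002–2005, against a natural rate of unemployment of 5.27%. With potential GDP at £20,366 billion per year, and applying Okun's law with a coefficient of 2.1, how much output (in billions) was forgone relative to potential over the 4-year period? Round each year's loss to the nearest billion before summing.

Year 2002: gap = -2.1 × (7.09 - 5.27) = -3.822%, loss ≈ 20366 × 3.822/100 ≈ 778.
Year 2003: gap = -2.1 × (7.7 - 5.27) = -5.103%, loss ≈ 20366 × 5.103/100 ≈ 1039.
Year 2004: gap = -2.1 × (7.52 - 5.27) = -4.725%, loss ≈ 20366 × 4.725/100 ≈ 962.
Year 2005: gap = -2.1 × (7.5 - 5.27) = -4.683%, loss ≈ 20366 × 4.683/100 ≈ 954.
Total lost output = 778 + 1039 + 962 + 954 = 3733 billion.

£3,733 billion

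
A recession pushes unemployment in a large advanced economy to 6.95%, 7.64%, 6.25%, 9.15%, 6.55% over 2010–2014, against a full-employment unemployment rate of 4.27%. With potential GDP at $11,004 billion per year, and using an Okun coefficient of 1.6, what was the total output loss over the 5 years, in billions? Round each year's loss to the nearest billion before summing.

Year 2010: gap = -1.6 × (6.95 - 4.27) = -4.288%, loss ≈ 11004 × 4.288/100 ≈ 472.
Year 2011: gap = -1.6 × (7.64 - 4.27) = -5.392%, loss ≈ 11004 × 5.392/100 ≈ 593.
Year 2012: gap = -1.6 × (6.25 - 4.27) = -3.168%, loss ≈ 11004 × 3.168/100 ≈ 349.
Year 2013: gap = -1.6 × (9.15 - 4.27) = -7.808%, loss ≈ 11004 × 7.808/100 ≈ 859.
Year 2014: gap = -1.6 × (6.55 - 4.27) = -3.648%, loss ≈ 11004 × 3.648/100 ≈ 401.
Total lost output = 472 + 593 + 349 + 859 + 401 = 2674 billion.

$2,674 billion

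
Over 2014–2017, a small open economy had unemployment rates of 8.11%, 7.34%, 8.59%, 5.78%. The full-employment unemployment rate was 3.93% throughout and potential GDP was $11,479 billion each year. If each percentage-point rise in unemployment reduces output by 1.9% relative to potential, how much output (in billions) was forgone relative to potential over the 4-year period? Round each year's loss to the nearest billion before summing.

Year 2014: gap = -1.9 × (8.11 - 3.93) = -7.942%, loss ≈ 11479 × 7.942/100 ≈ 912.
Year 2015: gap = -1.9 × (7.34 - 3.93) = -6.479%, loss ≈ 11479 × 6.479/100 ≈ 744.
Year 2016: gap = -1.9 × (8.59 - 3.93) = -8.854%, loss ≈ 11479 × 8.854/100 ≈ 1016.
Year 2017: gap = -1.9 × (5.78 - 3.93) = -3.515%, loss ≈ 11479 × 3.515/100 ≈ 403.
Total lost output = 912 + 744 + 1016 + 403 = 3075 billion.

$3,075 billion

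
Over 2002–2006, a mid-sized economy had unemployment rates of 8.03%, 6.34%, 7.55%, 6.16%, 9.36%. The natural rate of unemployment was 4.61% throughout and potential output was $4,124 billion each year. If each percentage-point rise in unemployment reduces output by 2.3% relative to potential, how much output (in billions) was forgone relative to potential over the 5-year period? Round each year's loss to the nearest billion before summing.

Year 2002: gap = -2.3 × (8.03 - 4.61) = -7.866%, loss ≈ 4124 × 7.866/100 ≈ 324.
Year 2003: gap = -2.3 × (6.34 - 4.61) = -3.979%, loss ≈ 4124 × 3.979/100 ≈ 164.
Year 2004: gap = -2.3 × (7.55 - 4.61) = -6.762%, loss ≈ 4124 × 6.762/100 ≈ 279.
Year 2005: gap = -2.3 × (6.16 - 4.61) = -3.565%, loss ≈ 4124 × 3.565/100 ≈ 147.
Year 2006: gap = -2.3 × (9.36 - 4.61) = -10.925%, loss ≈ 4124 × 10.925/100 ≈ 451.
Total lost output = 324 + 164 + 279 + 147 + 451 = 1365 billion.

$1,365 billion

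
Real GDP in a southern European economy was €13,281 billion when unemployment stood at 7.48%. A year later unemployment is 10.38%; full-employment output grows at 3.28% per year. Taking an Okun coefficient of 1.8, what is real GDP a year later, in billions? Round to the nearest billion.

€13,023 billion

Δu = 10.38 - 7.48 = 2.9 points.
Okun's law (growth form): g_Y = g_Y* - β × Δu = 3.28 - 1.8 × (2.90) = 3.28 - 5.22 = -1.94%.
Real GDP in the next year = 13281 × (1 - 1.94/100) = 13281 × 0.9806 ≈ 13023 billion.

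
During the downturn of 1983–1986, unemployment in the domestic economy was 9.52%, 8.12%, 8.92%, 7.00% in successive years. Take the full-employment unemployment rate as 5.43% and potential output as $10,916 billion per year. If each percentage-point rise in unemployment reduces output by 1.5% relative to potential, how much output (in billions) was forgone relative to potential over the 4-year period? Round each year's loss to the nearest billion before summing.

Year 1983: gap = -1.5 × (9.52 - 5.43) = -6.135%, loss ≈ 10916 × 6.135/100 ≈ 670.
Year 1984: gap = -1.5 × (8.12 - 5.43) = -4.035%, loss ≈ 10916 × 4.035/100 ≈ 440.
Year 1985: gap = -1.5 × (8.92 - 5.43) = -5.235%, loss ≈ 10916 × 5.235/100 ≈ 571.
Year 1986: gap = -1.5 × (7 - 5.43) = -2.355%, loss ≈ 10916 × 2.355/100 ≈ 257.
Total lost output = 670 + 440 + 571 + 257 = 1938 billion.

$1,938 billion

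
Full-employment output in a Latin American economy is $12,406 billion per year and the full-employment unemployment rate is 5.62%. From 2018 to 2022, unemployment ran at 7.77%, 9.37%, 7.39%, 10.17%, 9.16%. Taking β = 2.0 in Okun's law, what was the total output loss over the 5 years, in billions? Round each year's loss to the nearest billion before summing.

$3,909 billion

Year 2018: gap = -2.0 × (7.77 - 5.62) = -4.3%, loss ≈ 12406 × 4.3/100 ≈ 533.
Year 2019: gap = -2.0 × (9.37 - 5.62) = -7.5%, loss ≈ 12406 × 7.5/100 ≈ 930.
Year 2020: gap = -2.0 × (7.39 - 5.62) = -3.54%, loss ≈ 12406 × 3.54/100 ≈ 439.
Year 2021: gap = -2.0 × (10.17 - 5.62) = -9.1%, loss ≈ 12406 × 9.1/100 ≈ 1129.
Year 2022: gap = -2.0 × (9.16 - 5.62) = -7.08%, loss ≈ 12406 × 7.08/100 ≈ 878.
Total lost output = 533 + 930 + 439 + 1129 + 878 = 3909 billion.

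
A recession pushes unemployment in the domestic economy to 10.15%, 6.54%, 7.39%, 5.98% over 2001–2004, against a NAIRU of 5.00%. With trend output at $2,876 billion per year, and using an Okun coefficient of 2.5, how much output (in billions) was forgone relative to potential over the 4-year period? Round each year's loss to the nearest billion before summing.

$723 billion

Year 2001: gap = -2.5 × (10.15 - 5) = -12.875%, loss ≈ 2876 × 12.875/100 ≈ 370.
Year 2002: gap = -2.5 × (6.54 - 5) = -3.85%, loss ≈ 2876 × 3.85/100 ≈ 111.
Year 2003: gap = -2.5 × (7.39 - 5) = -5.975%, loss ≈ 2876 × 5.975/100 ≈ 172.
Year 2004: gap = -2.5 × (5.98 - 5) = -2.45%, loss ≈ 2876 × 2.45/100 ≈ 70.
Total lost output = 370 + 111 + 172 + 70 = 723 billion.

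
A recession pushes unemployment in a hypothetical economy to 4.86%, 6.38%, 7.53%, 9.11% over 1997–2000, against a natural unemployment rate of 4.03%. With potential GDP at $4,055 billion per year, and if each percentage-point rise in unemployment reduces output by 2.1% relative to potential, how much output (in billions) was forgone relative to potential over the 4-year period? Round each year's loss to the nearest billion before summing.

$1,002 billion

Year 1997: gap = -2.1 × (4.86 - 4.03) = -1.743%, loss ≈ 4055 × 1.743/100 ≈ 71.
Year 1998: gap = -2.1 × (6.38 - 4.03) = -4.935%, loss ≈ 4055 × 4.935/100 ≈ 200.
Year 1999: gap = -2.1 × (7.53 - 4.03) = -7.35%, loss ≈ 4055 × 7.35/100 ≈ 298.
Year 2000: gap = -2.1 × (9.11 - 4.03) = -10.668%, loss ≈ 4055 × 10.668/100 ≈ 433.
Total lost output = 71 + 200 + 298 + 433 = 1002 billion.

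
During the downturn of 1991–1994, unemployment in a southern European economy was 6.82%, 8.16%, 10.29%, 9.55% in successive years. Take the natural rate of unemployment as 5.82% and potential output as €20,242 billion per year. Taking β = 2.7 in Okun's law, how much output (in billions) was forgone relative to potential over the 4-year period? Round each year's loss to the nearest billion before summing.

€6,308 billion

Year 1991: gap = -2.7 × (6.82 - 5.82) = -2.7%, loss ≈ 20242 × 2.7/100 ≈ 547.
Year 1992: gap = -2.7 × (8.16 - 5.82) = -6.318%, loss ≈ 20242 × 6.318/100 ≈ 1279.
Year 1993: gap = -2.7 × (10.29 - 5.82) = -12.069%, loss ≈ 20242 × 12.069/100 ≈ 2443.
Year 1994: gap = -2.7 × (9.55 - 5.82) = -10.071%, loss ≈ 20242 × 10.071/100 ≈ 2039.
Total lost output = 547 + 1279 + 2443 + 2039 = 6308 billion.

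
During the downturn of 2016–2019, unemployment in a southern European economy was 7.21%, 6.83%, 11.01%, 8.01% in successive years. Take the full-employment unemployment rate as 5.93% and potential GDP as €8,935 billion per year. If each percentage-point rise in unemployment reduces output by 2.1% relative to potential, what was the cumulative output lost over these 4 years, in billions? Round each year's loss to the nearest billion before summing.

Year 2016: gap = -2.1 × (7.21 - 5.93) = -2.688%, loss ≈ 8935 × 2.688/100 ≈ 240.
Year 2017: gap = -2.1 × (6.83 - 5.93) = -1.89%, loss ≈ 8935 × 1.89/100 ≈ 169.
Year 2018: gap = -2.1 × (11.01 - 5.93) = -10.668%, loss ≈ 8935 × 10.668/100 ≈ 953.
Year 2019: gap = -2.1 × (8.01 - 5.93) = -4.368%, loss ≈ 8935 × 4.368/100 ≈ 390.
Total lost output = 240 + 169 + 953 + 390 = 1752 billion.

€1,752 billion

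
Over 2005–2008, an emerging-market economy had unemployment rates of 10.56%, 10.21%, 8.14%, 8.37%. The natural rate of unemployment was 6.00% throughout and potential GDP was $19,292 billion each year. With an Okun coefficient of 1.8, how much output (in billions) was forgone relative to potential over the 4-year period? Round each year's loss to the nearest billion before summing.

Year 2005: gap = -1.8 × (10.56 - 6) = -8.208%, loss ≈ 19292 × 8.208/100 ≈ 1583.
Year 2006: gap = -1.8 × (10.21 - 6) = -7.578%, loss ≈ 19292 × 7.578/100 ≈ 1462.
Year 2007: gap = -1.8 × (8.14 - 6) = -3.852%, loss ≈ 19292 × 3.852/100 ≈ 743.
Year 2008: gap = -1.8 × (8.37 - 6) = -4.266%, loss ≈ 19292 × 4.266/100 ≈ 823.
Total lost output = 1583 + 1462 + 743 + 823 = 4611 billion.

$4,611 billion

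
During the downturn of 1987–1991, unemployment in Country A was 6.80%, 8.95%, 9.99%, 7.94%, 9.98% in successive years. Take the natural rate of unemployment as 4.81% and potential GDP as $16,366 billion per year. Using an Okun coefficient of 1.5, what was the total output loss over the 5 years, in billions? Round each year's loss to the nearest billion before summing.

$4,814 billion

Year 1987: gap = -1.5 × (6.8 - 4.81) = -2.985%, loss ≈ 16366 × 2.985/100 ≈ 489.
Year 1988: gap = -1.5 × (8.95 - 4.81) = -6.21%, loss ≈ 16366 × 6.21/100 ≈ 1016.
Year 1989: gap = -1.5 × (9.99 - 4.81) = -7.77%, loss ≈ 16366 × 7.77/100 ≈ 1272.
Year 1990: gap = -1.5 × (7.94 - 4.81) = -4.695%, loss ≈ 16366 × 4.695/100 ≈ 768.
Year 1991: gap = -1.5 × (9.98 - 4.81) = -7.755%, loss ≈ 16366 × 7.755/100 ≈ 1269.
Total lost output = 489 + 1016 + 1272 + 768 + 1269 = 4814 billion.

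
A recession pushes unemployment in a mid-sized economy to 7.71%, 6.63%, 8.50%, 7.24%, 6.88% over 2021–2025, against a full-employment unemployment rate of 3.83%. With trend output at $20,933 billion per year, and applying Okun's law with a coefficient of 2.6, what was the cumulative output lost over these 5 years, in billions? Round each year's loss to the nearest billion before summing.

Year 2021: gap = -2.6 × (7.71 - 3.83) = -10.088%, loss ≈ 20933 × 10.088/100 ≈ 2112.
Year 2022: gap = -2.6 × (6.63 - 3.83) = -7.28%, loss ≈ 20933 × 7.28/100 ≈ 1524.
Year 2023: gap = -2.6 × (8.5 - 3.83) = -12.142%, loss ≈ 20933 × 12.142/100 ≈ 2542.
Year 2024: gap = -2.6 × (7.24 - 3.83) = -8.866%, loss ≈ 20933 × 8.866/100 ≈ 1856.
Year 2025: gap = -2.6 × (6.88 - 3.83) = -7.93%, loss ≈ 20933 × 7.93/100 ≈ 1660.
Total lost output = 2112 + 1524 + 2542 + 1856 + 1660 = 9694 billion.

$9,694 billion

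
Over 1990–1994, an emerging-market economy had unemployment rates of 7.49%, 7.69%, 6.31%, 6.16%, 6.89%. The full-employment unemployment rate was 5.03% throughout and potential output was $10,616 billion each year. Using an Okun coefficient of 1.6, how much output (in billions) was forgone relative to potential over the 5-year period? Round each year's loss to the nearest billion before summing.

Year 1990: gap = -1.6 × (7.49 - 5.03) = -3.936%, loss ≈ 10616 × 3.936/100 ≈ 418.
Year 1991: gap = -1.6 × (7.69 - 5.03) = -4.256%, loss ≈ 10616 × 4.256/100 ≈ 452.
Year 1992: gap = -1.6 × (6.31 - 5.03) = -2.048%, loss ≈ 10616 × 2.048/100 ≈ 217.
Year 1993: gap = -1.6 × (6.16 - 5.03) = -1.808%, loss ≈ 10616 × 1.808/100 ≈ 192.
Year 1994: gap = -1.6 × (6.89 - 5.03) = -2.976%, loss ≈ 10616 × 2.976/100 ≈ 316.
Total lost output = 418 + 452 + 217 + 192 + 316 = 1595 billion.

$1,595 billion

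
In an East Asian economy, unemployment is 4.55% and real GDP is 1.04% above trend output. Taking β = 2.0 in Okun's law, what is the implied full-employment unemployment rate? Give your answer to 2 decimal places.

5.07%

From Okun's law, u - u* = -(output gap)/β = -(1.04)/2.0 = -0.52 points.
So u* = 4.55 + 0.52 = 5.07%.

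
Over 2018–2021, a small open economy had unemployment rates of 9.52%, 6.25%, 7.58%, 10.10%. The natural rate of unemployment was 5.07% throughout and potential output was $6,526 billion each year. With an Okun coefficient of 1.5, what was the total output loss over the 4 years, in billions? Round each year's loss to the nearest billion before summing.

Year 2018: gap = -1.5 × (9.52 - 5.07) = -6.675%, loss ≈ 6526 × 6.675/100 ≈ 436.
Year 2019: gap = -1.5 × (6.25 - 5.07) = -1.77%, loss ≈ 6526 × 1.77/100 ≈ 116.
Year 2020: gap = -1.5 × (7.58 - 5.07) = -3.765%, loss ≈ 6526 × 3.765/100 ≈ 246.
Year 2021: gap = -1.5 × (10.1 - 5.07) = -7.545%, loss ≈ 6526 × 7.545/100 ≈ 492.
Total lost output = 436 + 116 + 246 + 492 = 1290 billion.

$1,290 billion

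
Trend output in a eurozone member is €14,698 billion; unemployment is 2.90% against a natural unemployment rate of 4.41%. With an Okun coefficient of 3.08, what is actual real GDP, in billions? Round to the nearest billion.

Unemployment gap = 2.9 - 4.41 = -1.51 points, so the output gap is -3.08 × (-1.51) = 4.6508%.
Actual GDP = 14698 × (1 + 4.6508/100) = 14698 × 1.046508 ≈ 15382 billion.

€15,382 billion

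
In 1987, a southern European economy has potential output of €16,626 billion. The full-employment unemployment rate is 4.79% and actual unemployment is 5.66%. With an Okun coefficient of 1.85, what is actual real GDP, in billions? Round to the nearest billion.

€16,358 billion

Unemployment gap = 5.66 - 4.79 = 0.87 points, so the output gap is -1.85 × 0.87 = -1.6095%.
Actual GDP = 16626 × (1 - 1.6095/100) = 16626 × 0.983905 ≈ 16358 billion.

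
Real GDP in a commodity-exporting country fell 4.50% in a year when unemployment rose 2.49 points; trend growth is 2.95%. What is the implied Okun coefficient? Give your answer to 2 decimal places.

Growth form: g_Y = g_Y* - β × Δu, so β = (g_Y* - g_Y)/Δu.
β = (2.95 + 4.5)/2.49 = 7.45/2.49 = 2.99.

β ≈ 2.99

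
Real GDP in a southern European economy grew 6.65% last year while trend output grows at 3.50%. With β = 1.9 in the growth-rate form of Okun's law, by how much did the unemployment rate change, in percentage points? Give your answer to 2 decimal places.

-1.66 percentage points

Growth-rate Okun's law: g_Y = g_Y* - β × Δu, so Δu = (g_Y* - g_Y)/β.
Δu = (3.5 - 6.65)/1.9 = -3.15/1.9 = -1.66 percentage points.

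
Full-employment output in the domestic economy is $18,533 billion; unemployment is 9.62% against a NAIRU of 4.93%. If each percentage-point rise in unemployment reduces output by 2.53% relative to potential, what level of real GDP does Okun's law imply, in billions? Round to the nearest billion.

Unemployment gap = 9.62 - 4.93 = 4.69 points, so the output gap is -2.53 × 4.69 = -11.8657%.
Actual GDP = 18533 × (1 - 11.8657/100) = 18533 × 0.881343 ≈ 16334 billion.

$16,334 billion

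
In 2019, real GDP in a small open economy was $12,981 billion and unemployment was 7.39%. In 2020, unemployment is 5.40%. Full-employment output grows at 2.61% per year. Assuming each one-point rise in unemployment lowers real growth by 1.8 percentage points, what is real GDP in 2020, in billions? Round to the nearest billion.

$13,785 billion

Δu = 5.4 - 7.39 = -1.99 points.
Okun's law (growth form): g_Y = g_Y* - β × Δu = 2.61 - 1.8 × (-1.99) = 2.61 + 3.582 = 6.192%.
Real GDP in the next year = 12981 × (1 + 6.192/100) = 12981 × 1.06192 ≈ 13785 billion.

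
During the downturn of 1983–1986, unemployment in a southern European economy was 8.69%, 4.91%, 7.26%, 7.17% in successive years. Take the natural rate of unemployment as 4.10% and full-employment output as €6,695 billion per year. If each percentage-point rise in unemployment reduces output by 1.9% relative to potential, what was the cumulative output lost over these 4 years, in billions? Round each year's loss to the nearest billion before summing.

€1,480 billion

Year 1983: gap = -1.9 × (8.69 - 4.1) = -8.721%, loss ≈ 6695 × 8.721/100 ≈ 584.
Year 1984: gap = -1.9 × (4.91 - 4.1) = -1.539%, loss ≈ 6695 × 1.539/100 ≈ 103.
Year 1985: gap = -1.9 × (7.26 - 4.1) = -6.004%, loss ≈ 6695 × 6.004/100 ≈ 402.
Year 1986: gap = -1.9 × (7.17 - 4.1) = -5.833%, loss ≈ 6695 × 5.833/100 ≈ 391.
Total lost output = 584 + 103 + 402 + 391 = 1480 billion.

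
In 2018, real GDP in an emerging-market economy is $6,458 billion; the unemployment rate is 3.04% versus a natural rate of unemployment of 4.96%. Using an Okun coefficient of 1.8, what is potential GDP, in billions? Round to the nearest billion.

$6,242 billion

Unemployment gap = 3.04 - 4.96 = -1.92 points, so output gap = -1.8 × (-1.92) = 3.456%.
Since Y = Y* × (1 + gap/100), Y* = 6458/1.03456 ≈ 6242 billion.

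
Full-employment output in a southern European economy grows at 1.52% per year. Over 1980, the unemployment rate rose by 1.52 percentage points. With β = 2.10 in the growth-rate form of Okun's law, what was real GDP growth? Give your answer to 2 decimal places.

-1.67%

Growth-rate Okun's law: g_Y = g_Y* - β × Δu.
g_Y = 1.52 - 2.10 × (1.52) = 1.52 - 3.192 = -1.672%, i.e. -1.67% to 2 d.p.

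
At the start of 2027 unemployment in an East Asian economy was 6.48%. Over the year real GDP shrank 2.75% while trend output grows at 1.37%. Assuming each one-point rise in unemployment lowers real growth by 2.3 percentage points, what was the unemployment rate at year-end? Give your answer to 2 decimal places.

Growth-rate Okun's law: g_Y = g_Y* - β × Δu, so Δu = (g_Y* - g_Y)/β.
Δu = (1.37 + 2.75)/2.3 = 4.12/2.3 = 1.79 percentage points.
Year-end unemployment = 6.48 + 1.79 = 8.27%.

8.27%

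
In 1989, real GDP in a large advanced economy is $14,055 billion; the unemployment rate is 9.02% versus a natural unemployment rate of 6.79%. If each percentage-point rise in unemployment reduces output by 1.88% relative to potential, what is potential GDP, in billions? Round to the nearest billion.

$14,670 billion

Unemployment gap = 9.02 - 6.79 = 2.23 points, so output gap = -1.88 × 2.23 = -4.1924%.
Since Y = Y* × (1 + gap/100), Y* = 14055/0.958076 ≈ 14670 billion.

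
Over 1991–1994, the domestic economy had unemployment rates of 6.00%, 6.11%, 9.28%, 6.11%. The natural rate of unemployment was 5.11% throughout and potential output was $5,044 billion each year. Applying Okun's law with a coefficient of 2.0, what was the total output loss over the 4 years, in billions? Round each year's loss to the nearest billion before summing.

$713 billion

Year 1991: gap = -2.0 × (6 - 5.11) = -1.78%, loss ≈ 5044 × 1.78/100 ≈ 90.
Year 1992: gap = -2.0 × (6.11 - 5.11) = -2%, loss ≈ 5044 × 2/100 ≈ 101.
Year 1993: gap = -2.0 × (9.28 - 5.11) = -8.34%, loss ≈ 5044 × 8.34/100 ≈ 421.
Year 1994: gap = -2.0 × (6.11 - 5.11) = -2%, loss ≈ 5044 × 2/100 ≈ 101.
Total lost output = 90 + 101 + 421 + 101 = 713 billion.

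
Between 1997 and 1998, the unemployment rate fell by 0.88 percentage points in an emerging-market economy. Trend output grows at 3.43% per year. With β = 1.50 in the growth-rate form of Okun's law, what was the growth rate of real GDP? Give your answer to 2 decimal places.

4.75%

Growth-rate Okun's law: g_Y = g_Y* - β × Δu.
g_Y = 3.43 - 1.50 × (-0.88) = 3.43 + 1.32 = 4.75%, i.e. 4.75% to 2 d.p.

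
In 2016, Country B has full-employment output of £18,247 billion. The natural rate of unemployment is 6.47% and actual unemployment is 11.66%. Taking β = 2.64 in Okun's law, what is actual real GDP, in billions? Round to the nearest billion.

Unemployment gap = 11.66 - 6.47 = 5.19 points, so the output gap is -2.64 × 5.19 = -13.7016%.
Actual GDP = 18247 × (1 - 13.7016/100) = 18247 × 0.862984 ≈ 15747 billion.

£15,747 billion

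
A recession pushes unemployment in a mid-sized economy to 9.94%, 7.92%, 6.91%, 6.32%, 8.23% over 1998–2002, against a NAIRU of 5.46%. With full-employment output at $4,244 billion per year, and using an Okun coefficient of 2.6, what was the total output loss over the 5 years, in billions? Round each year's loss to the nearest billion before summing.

Year 1998: gap = -2.6 × (9.94 - 5.46) = -11.648%, loss ≈ 4244 × 11.648/100 ≈ 494.
Year 1999: gap = -2.6 × (7.92 - 5.46) = -6.396%, loss ≈ 4244 × 6.396/100 ≈ 271.
Year 2000: gap = -2.6 × (6.91 - 5.46) = -3.77%, loss ≈ 4244 × 3.77/100 ≈ 160.
Year 2001: gap = -2.6 × (6.32 - 5.46) = -2.236%, loss ≈ 4244 × 2.236/100 ≈ 95.
Year 2002: gap = -2.6 × (8.23 - 5.46) = -7.202%, loss ≈ 4244 × 7.202/100 ≈ 306.
Total lost output = 494 + 271 + 160 + 95 + 306 = 1326 billion.

$1,326 billion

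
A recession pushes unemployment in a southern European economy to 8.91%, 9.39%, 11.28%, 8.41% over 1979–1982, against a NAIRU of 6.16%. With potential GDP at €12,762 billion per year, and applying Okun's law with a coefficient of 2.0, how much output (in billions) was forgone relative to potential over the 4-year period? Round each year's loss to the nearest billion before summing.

Year 1979: gap = -2.0 × (8.91 - 6.16) = -5.5%, loss ≈ 12762 × 5.5/100 ≈ 702.
Year 1980: gap = -2.0 × (9.39 - 6.16) = -6.46%, loss ≈ 12762 × 6.46/100 ≈ 824.
Year 1981: gap = -2.0 × (11.28 - 6.16) = -10.24%, loss ≈ 12762 × 10.24/100 ≈ 1307.
Year 1982: gap = -2.0 × (8.41 - 6.16) = -4.5%, loss ≈ 12762 × 4.5/100 ≈ 574.
Total lost output = 702 + 824 + 1307 + 574 = 3407 billion.

€3,407 billion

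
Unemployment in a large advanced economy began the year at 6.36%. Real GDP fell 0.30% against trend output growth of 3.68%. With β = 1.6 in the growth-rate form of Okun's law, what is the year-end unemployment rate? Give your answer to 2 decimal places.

8.85%

Growth-rate Okun's law: g_Y = g_Y* - β × Δu, so Δu = (g_Y* - g_Y)/β.
Δu = (3.68 + 0.3)/1.6 = 3.98/1.6 = 2.49 percentage points.
Year-end unemployment = 6.36 + 2.49 = 8.85%.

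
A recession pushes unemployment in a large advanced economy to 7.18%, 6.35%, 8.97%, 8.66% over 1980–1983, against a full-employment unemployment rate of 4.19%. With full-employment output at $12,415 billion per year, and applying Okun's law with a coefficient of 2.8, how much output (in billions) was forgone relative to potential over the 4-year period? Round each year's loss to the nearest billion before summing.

Year 1980: gap = -2.8 × (7.18 - 4.19) = -8.372%, loss ≈ 12415 × 8.372/100 ≈ 1039.
Year 1981: gap = -2.8 × (6.35 - 4.19) = -6.048%, loss ≈ 12415 × 6.048/100 ≈ 751.
Year 1982: gap = -2.8 × (8.97 - 4.19) = -13.384%, loss ≈ 12415 × 13.384/100 ≈ 1662.
Year 1983: gap = -2.8 × (8.66 - 4.19) = -12.516%, loss ≈ 12415 × 12.516/100 ≈ 1554.
Total lost output = 1039 + 751 + 1662 + 1554 = 5006 billion.

$5,006 billion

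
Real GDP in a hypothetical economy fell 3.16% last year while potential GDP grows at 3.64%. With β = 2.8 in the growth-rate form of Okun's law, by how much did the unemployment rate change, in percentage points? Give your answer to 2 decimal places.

Growth-rate Okun's law: g_Y = g_Y* - β × Δu, so Δu = (g_Y* - g_Y)/β.
Δu = (3.64 + 3.16)/2.8 = 6.8/2.8 = 2.43 percentage points.

2.43 percentage points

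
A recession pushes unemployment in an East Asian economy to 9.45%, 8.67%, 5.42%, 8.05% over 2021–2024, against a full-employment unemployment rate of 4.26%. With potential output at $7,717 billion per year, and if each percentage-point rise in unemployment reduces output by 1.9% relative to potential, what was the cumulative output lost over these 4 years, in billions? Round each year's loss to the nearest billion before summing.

Year 2021: gap = -1.9 × (9.45 - 4.26) = -9.861%, loss ≈ 7717 × 9.861/100 ≈ 761.
Year 2022: gap = -1.9 × (8.67 - 4.26) = -8.379%, loss ≈ 7717 × 8.379/100 ≈ 647.
Year 2023: gap = -1.9 × (5.42 - 4.26) = -2.204%, loss ≈ 7717 × 2.204/100 ≈ 170.
Year 2024: gap = -1.9 × (8.05 - 4.26) = -7.201%, loss ≈ 7717 × 7.201/100 ≈ 556.
Total lost output = 761 + 647 + 170 + 556 = 2134 billion.

$2,134 billion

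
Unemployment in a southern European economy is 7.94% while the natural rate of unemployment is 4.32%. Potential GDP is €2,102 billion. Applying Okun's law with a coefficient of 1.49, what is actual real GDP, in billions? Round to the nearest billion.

Unemployment gap = 7.94 - 4.32 = 3.62 points, so the output gap is -1.49 × 3.62 = -5.3938%.
Actual GDP = 2102 × (1 - 5.3938/100) = 2102 × 0.946062 ≈ 1989 billion.

€1,989 billion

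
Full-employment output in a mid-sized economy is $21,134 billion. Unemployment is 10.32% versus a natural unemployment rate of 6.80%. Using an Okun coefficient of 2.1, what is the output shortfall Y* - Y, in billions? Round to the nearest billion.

Output gap = -2.1 × (10.32 - 6.8) = -2.1 × 3.52 = -7.392%.
Actual GDP ≈ 21134 × 0.92608 ≈ 19572 billion, so the shortfall is 21134 - 19572 = 1562 billion.

$1,562 billion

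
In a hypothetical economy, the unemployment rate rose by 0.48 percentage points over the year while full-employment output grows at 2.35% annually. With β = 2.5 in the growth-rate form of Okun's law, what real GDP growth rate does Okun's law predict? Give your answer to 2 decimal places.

1.15%

Growth-rate Okun's law: g_Y = g_Y* - β × Δu.
g_Y = 2.35 - 2.5 × (0.48) = 2.35 - 1.2 = 1.15%, i.e. 1.15% to 2 d.p.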